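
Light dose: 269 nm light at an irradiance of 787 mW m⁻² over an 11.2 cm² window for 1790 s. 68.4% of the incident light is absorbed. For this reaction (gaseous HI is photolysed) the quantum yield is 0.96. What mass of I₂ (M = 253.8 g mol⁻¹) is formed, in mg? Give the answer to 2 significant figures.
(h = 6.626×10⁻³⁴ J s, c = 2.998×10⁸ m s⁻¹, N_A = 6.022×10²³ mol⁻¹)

Photon energy at 269 nm: hc/λ = (6.626×10⁻³⁴)(2.998×10⁸)/(269×10⁻⁹) = 7.385×10⁻¹⁹ J.
Energy delivered: (787 mW m⁻²)(11.2×10⁻⁴ m²)(1790 s) = 1.578 J.
Photons incident: 1.578 / 7.385×10⁻¹⁹ = 2.137×10¹⁸, i.e. 2.137×10¹⁸/6.022×10²³ = 3.549×10⁻⁶ mol.
Photons absorbed: 0.684 × 3.549×10⁻⁶ = 2.428×10⁻⁶ mol.
Product: Φ × n_abs = 0.96 × 2.428×10⁻⁶ = 2.331×10⁻⁶ mol.
Mass: 2.331×10⁻⁶ × 253.8 = 5.916×10⁻⁴ g = 0.59 mg.

0.59 mg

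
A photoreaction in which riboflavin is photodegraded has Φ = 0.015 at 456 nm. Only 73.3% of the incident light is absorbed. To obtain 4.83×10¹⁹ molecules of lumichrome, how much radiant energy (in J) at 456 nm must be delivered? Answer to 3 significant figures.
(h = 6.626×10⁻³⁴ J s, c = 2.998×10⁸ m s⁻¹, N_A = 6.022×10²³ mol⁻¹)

1910 J

Product: 4.83×10¹⁹ / 6.022×10²³ = 8.021×10⁻⁵ mol.
Photons that must be absorbed: 8.021×10⁻⁵ / 0.015 = 0.005347 mol.
Incident photons needed: 0.005347 / 0.733 = 0.007295 mol.
Photon energy: hc/λ = 4.356×10⁻¹⁹ J; per mole, 2.623×10⁵ J mol⁻¹.
Energy required: 0.007295 × 2.623×10⁵ = 1910 J.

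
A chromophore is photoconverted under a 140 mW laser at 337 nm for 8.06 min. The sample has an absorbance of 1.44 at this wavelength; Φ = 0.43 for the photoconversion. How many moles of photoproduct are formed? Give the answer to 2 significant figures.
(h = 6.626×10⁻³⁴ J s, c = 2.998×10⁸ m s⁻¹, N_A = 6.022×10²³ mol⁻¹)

7.9×10⁻⁵ mol

Photon energy at 337 nm: hc/λ = (6.626×10⁻³⁴)(2.998×10⁸)/(337×10⁻⁹) = 5.895×10⁻¹⁹ J.
Energy delivered: (140 mW)(483.6 s) = 67.70 J.
Photons incident: 67.70 / 5.895×10⁻¹⁹ = 1.148×10²⁰, i.e. 1.148×10²⁰/6.022×10²³ = 1.906×10⁻⁴ mol.
Fraction absorbed: 1 − 10^(−1.44) = 0.9637.
Photons absorbed: 0.9637 × 1.906×10⁻⁴ = 1.837×10⁻⁴ mol.
Product: Φ × n_abs = 0.43 × 1.837×10⁻⁴ = 7.899×10⁻⁵ mol.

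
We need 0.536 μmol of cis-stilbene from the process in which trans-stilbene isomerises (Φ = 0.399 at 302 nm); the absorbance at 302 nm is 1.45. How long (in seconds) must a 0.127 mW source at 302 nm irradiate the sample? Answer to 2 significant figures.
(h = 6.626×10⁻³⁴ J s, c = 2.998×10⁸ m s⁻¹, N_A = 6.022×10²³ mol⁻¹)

Product: 0.536 μmol = 5.36×10⁻⁷ mol.
Photons that must be absorbed: 5.36×10⁻⁷ / 0.399 = 1.343×10⁻⁶ mol.
Fraction absorbed: 1 − 10^(−1.45) = 0.9645.
Incident photons needed: 1.343×10⁻⁶ / 0.9645 = 1.392×10⁻⁶ mol.
Photon energy: hc/λ = 6.578×10⁻¹⁹ J; per mole, 3.961×10⁵ J mol⁻¹.
Energy required: 1.392×10⁻⁶ × 3.961×10⁵ = 0.5514 J.
Time: 0.5514 J / 0.000127 W = 4300 s.

t ≈ 4300 s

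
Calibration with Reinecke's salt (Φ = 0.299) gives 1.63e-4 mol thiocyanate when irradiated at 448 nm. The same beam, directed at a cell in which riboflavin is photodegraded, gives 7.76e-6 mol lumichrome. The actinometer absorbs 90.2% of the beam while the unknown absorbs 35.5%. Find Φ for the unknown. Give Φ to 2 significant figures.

Photons absorbed by the actinometer: 1.63e-4 / 0.299 = 5.452e-4 mol.
Incident flux: 5.452e-4 / 0.902 = 6.044e-4 einstein.
Absorbed by unknown: 0.355 × 6.044e-4 = 2.146e-4 mol.
Φ(unknown) = 7.76e-6 / 2.146e-4 = 0.036.

Φ = 0.036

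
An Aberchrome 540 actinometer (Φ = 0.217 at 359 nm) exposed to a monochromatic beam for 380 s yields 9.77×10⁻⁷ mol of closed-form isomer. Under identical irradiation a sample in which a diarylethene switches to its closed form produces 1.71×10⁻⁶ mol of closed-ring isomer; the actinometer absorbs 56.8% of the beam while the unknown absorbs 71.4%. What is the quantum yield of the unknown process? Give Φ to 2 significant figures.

Φ = 0.30

Photons absorbed by the actinometer: 9.77×10⁻⁷ / 0.217 = 4.502×10⁻⁶ mol.
Incident flux: 4.502×10⁻⁶ / 0.568 = 7.926×10⁻⁶ einstein.
Absorbed by unknown: 0.714 × 7.926×10⁻⁶ = 5.659×10⁻⁶ mol.
Φ(unknown) = 1.71×10⁻⁶ / 5.659×10⁻⁶ = 0.30.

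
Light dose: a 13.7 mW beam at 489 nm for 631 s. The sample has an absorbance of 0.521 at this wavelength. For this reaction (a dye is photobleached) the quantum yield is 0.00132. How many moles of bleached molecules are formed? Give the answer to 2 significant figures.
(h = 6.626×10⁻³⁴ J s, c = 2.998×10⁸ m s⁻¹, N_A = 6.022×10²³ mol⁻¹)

Photon energy at 489 nm: hc/λ = (6.626×10⁻³⁴)(2.998×10⁸)/(489×10⁻⁹) = 4.062×10⁻¹⁹ J.
Energy delivered: (13.7 mW)(631 s) = 8.645 J.
Photons incident: 8.645 / 4.062×10⁻¹⁹ = 2.128×10¹⁹, i.e. 2.128×10¹⁹/6.022×10²³ = 3.534×10⁻⁵ mol.
Fraction absorbed: 1 − 10^(−0.521) = 0.6987.
Photons absorbed: 0.6987 × 3.534×10⁻⁵ = 2.469×10⁻⁵ mol.
Product: Φ × n_abs = 0.00132 × 2.469×10⁻⁵ = 3.259×10⁻⁸ mol.

3.3×10⁻⁸ mol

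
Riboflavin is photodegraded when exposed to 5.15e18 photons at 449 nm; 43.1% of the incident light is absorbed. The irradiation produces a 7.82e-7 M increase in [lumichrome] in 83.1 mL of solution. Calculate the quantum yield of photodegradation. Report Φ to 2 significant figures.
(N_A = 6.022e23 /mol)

Product: (7.82e-7 M)(0.0831 L) = 6.498e-8 mol.
Moles of photons: 5.15e18 / 6.022e23 = 8.552e-6 mol.
Photons absorbed: 0.431 × 8.552e-6 = 3.686e-6 mol.
Φ = 6.498e-8 mol / 3.686e-6 mol photons = 0.018.

Φ = 0.018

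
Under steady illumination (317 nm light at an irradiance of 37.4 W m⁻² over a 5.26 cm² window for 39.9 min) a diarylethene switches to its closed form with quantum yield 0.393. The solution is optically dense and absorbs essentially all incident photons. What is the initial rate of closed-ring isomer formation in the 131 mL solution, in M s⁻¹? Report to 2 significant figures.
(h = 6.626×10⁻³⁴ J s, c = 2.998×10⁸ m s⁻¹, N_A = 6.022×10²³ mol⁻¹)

Photon energy at 317 nm: hc/λ = (6.626×10⁻³⁴)(2.998×10⁸)/(317×10⁻⁹) = 6.266×10⁻¹⁹ J.
Energy delivered: (37.4 W m⁻²)(5.26×10⁻⁴ m²)(2394 s) = 47.10 J.
Photons incident: 47.10 / 6.266×10⁻¹⁹ = 7.517×10¹⁹, i.e. 7.517×10¹⁹/6.022×10²³ = 1.248×10⁻⁴ mol.
Product formed: 0.393 × 1.248×10⁻⁴ = 4.905×10⁻⁵ mol.
Rate: 4.905×10⁻⁵ mol / (2394 s × 0.131 L) = 1.6×10⁻⁷ M s⁻¹.

1.6×10⁻⁷ M s⁻¹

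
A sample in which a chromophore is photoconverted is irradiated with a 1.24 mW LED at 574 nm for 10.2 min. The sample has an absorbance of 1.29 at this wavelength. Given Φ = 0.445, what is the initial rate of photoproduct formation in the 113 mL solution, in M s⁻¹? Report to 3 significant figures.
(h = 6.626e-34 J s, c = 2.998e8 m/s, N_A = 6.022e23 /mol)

Photon energy at 574 nm: hc/λ = (6.626e-34)(2.998e8)/(574e-9) = 3.461e-19 J.
Energy delivered: (1.24 mW)(612 s) = 0.7589 J.
Photons incident: 0.7589 / 3.461e-19 = 2.193e18, i.e. 2.193e18/6.022e23 = 3.642e-6 mol.
Fraction absorbed: 1 − 10^(−1.29) = 0.9487.
Photons absorbed: 0.9487 × 3.642e-6 = 3.455e-6 mol.
Product formed: 0.445 × 3.455e-6 = 1.537e-6 mol.
Rate: 1.537e-6 mol / (612 s × 0.113 L) = 2.22e-8 M s⁻¹.

2.22e-8 M s⁻¹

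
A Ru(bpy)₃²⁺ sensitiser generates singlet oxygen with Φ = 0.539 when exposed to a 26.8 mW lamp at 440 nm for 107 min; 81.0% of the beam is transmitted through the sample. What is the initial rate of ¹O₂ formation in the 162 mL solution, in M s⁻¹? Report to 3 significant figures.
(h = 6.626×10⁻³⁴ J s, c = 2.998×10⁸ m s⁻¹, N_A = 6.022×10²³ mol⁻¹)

Photon energy at 440 nm: hc/λ = (6.626×10⁻³⁴)(2.998×10⁸)/(440×10⁻⁹) = 4.515×10⁻¹⁹ J.
Energy delivered: (26.8 mW)(6420 s) = 172.1 J.
Photons incident: 172.1 / 4.515×10⁻¹⁹ = 3.812×10²⁰, i.e. 3.812×10²⁰/6.022×10²³ = 6.330×10⁻⁴ mol.
Fraction absorbed: 1 − 81.0/100 = 0.1900.
Photons absorbed: 0.1900 × 6.330×10⁻⁴ = 1.203×10⁻⁴ mol.
Product formed: 0.539 × 1.203×10⁻⁴ = 6.484×10⁻⁵ mol.
Rate: 6.484×10⁻⁵ mol / (6420 s × 0.162 L) = 6.23×10⁻⁸ M s⁻¹.

6.23×10⁻⁸ M s⁻¹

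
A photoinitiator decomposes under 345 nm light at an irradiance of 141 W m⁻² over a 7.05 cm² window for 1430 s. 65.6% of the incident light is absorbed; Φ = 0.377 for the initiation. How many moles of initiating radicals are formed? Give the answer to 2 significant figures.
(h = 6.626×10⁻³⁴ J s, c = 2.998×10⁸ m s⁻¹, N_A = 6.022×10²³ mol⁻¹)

1.0×10⁻⁴ mol

Photon energy at 345 nm: hc/λ = (6.626×10⁻³⁴)(2.998×10⁸)/(345×10⁻⁹) = 5.758×10⁻¹⁹ J.
Energy delivered: (141 W m⁻²)(7.05×10⁻⁴ m²)(1430 s) = 142.1 J.
Photons incident: 142.1 / 5.758×10⁻¹⁹ = 2.468×10²⁰, i.e. 2.468×10²⁰/6.022×10²³ = 4.098×10⁻⁴ mol.
Photons absorbed: 0.656 × 4.098×10⁻⁴ = 2.688×10⁻⁴ mol.
Product: Φ × n_abs = 0.377 × 2.688×10⁻⁴ = 1.013×10⁻⁴ mol.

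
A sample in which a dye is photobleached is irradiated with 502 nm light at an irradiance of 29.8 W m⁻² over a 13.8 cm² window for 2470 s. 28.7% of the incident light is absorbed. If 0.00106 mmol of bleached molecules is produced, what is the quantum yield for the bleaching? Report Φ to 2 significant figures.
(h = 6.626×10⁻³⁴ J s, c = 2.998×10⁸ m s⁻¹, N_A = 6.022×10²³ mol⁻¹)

Φ = 0.0087

Product: 0.00106 mmol = 1.06×10⁻⁶ mol.
Photon energy at 502 nm: hc/λ = (6.626×10⁻³⁴)(2.998×10⁸)/(502×10⁻⁹) = 3.957×10⁻¹⁹ J.
Energy delivered: (29.8 W m⁻²)(13.8×10⁻⁴ m²)(2470 s) = 101.6 J.
Photons incident: 101.6 / 3.957×10⁻¹⁹ = 2.568×10²⁰, i.e. 2.568×10²⁰/6.022×10²³ = 4.264×10⁻⁴ mol.
Photons absorbed: 0.287 × 4.264×10⁻⁴ = 1.224×10⁻⁴ mol.
Φ = 1.06×10⁻⁶ mol / 1.224×10⁻⁴ mol photons = 0.0087.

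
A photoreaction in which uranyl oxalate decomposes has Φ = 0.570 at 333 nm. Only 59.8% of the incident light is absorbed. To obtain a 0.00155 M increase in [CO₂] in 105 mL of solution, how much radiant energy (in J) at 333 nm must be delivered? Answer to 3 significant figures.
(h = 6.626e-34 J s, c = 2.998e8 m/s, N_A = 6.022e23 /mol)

172 J

Product: (0.00155 M)(0.105 L) = 1.628e-4 mol.
Photons that must be absorbed: 1.628e-4 / 0.570 = 2.856e-4 mol.
Incident photons needed: 2.856e-4 / 0.598 = 4.776e-4 mol.
Photon energy: hc/λ = 5.965e-19 J; per mole, 3.592e5 J mol⁻¹.
Energy required: 4.776e-4 × 3.592e5 = 172 J.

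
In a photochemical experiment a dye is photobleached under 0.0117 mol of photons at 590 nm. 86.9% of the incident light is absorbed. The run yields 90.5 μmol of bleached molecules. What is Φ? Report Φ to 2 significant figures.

Φ = 0.0089

Product: 90.5 μmol = 9.05×10⁻⁵ mol.
Photons absorbed: 0.869 × 0.0117 = 0.01017 mol.
Φ = 9.05×10⁻⁵ mol / 0.01017 mol photons = 0.0089.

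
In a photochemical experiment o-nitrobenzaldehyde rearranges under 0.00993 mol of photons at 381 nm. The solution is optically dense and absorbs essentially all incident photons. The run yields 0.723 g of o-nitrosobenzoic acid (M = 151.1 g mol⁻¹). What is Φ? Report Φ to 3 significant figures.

Φ = 0.482

Product: 0.723 g / 151.1 g mol⁻¹ = 0.004785 mol.
Φ = 0.004785 mol / 0.00993 mol photons = 0.482.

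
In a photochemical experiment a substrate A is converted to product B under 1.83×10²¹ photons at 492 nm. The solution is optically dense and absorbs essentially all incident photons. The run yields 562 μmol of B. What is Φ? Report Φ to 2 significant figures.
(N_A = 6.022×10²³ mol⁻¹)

Product: 562 μmol = 5.62×10⁻⁴ mol.
Moles of photons: 1.83×10²¹ / 6.022×10²³ = 0.003039 mol.
Φ = 5.62×10⁻⁴ mol / 0.003039 mol photons = 0.18.

Φ = 0.18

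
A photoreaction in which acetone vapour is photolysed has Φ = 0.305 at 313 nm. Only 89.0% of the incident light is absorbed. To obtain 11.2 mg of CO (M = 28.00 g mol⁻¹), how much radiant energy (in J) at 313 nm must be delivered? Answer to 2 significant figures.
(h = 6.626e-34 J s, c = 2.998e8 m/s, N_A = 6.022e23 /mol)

Product: 11.2 mg / 28.00 g mol⁻¹ = 4.000e-4 mol.
Photons that must be absorbed: 4.000e-4 / 0.305 = 0.001311 mol.
Incident photons needed: 0.001311 / 0.890 = 0.001473 mol.
Photon energy: hc/λ = 6.347e-19 J; per mole, 3.822e5 J mol⁻¹.
Energy required: 0.001473 × 3.822e5 = 560 J.

560 J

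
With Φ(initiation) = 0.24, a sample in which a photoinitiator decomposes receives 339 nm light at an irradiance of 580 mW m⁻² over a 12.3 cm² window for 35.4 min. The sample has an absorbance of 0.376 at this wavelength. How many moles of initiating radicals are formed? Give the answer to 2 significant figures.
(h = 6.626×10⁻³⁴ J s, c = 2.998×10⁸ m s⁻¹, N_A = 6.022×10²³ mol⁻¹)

6.0×10⁻⁷ mol

Photon energy at 339 nm: hc/λ = (6.626×10⁻³⁴)(2.998×10⁸)/(339×10⁻⁹) = 5.860×10⁻¹⁹ J.
Energy delivered: (580 mW m⁻²)(12.3×10⁻⁴ m²)(2124 s) = 1.515 J.
Photons incident: 1.515 / 5.860×10⁻¹⁹ = 2.585×10¹⁸, i.e. 2.585×10¹⁸/6.022×10²³ = 4.293×10⁻⁶ mol.
Fraction absorbed: 1 − 10^(−0.376) = 0.5793.
Photons absorbed: 0.5793 × 4.293×10⁻⁶ = 2.487×10⁻⁶ mol.
Product: Φ × n_abs = 0.24 × 2.487×10⁻⁶ = 5.969×10⁻⁷ mol.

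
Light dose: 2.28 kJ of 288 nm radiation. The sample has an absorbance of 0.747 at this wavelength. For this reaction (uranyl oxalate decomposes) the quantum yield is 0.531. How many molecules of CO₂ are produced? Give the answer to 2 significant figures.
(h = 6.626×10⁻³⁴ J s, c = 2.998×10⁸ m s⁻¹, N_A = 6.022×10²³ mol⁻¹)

Photon energy at 288 nm: hc/λ = (6.626×10⁻³⁴)(2.998×10⁸)/(288×10⁻⁹) = 6.897×10⁻¹⁹ J.
Incident energy: 2.28 kJ = 2280 J.
Photons incident: 2280 / 6.897×10⁻¹⁹ = 3.306×10²¹, i.e. 3.306×10²¹/6.022×10²³ = 0.005490 mol.
Fraction absorbed: 1 − 10^(−0.747) = 0.8209.
Photons absorbed: 0.8209 × 0.005490 = 0.004507 mol.
Product: Φ × n_abs = 0.531 × 0.004507 = 0.002393 mol.
As a count: 0.002393 × 6.022×10²³ = 1.4×10²¹.

1.4×10²¹ molecules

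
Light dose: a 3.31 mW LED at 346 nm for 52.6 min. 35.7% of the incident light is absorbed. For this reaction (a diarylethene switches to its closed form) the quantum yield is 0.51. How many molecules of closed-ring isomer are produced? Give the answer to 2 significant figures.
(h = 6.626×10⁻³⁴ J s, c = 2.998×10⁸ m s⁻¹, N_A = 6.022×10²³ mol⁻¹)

3.3×10¹⁸ molecules

Photon energy at 346 nm: hc/λ = (6.626×10⁻³⁴)(2.998×10⁸)/(346×10⁻⁹) = 5.741×10⁻¹⁹ J.
Energy delivered: (3.31 mW)(3156 s) = 10.45 J.
Photons incident: 10.45 / 5.741×10⁻¹⁹ = 1.820×10¹⁹, i.e. 1.820×10¹⁹/6.022×10²³ = 3.022×10⁻⁵ mol.
Photons absorbed: 0.357 × 3.022×10⁻⁵ = 1.079×10⁻⁵ mol.
Product: Φ × n_abs = 0.51 × 1.079×10⁻⁵ = 5.503×10⁻⁶ mol.
As a count: 5.503×10⁻⁶ × 6.022×10²³ = 3.3×10¹⁸.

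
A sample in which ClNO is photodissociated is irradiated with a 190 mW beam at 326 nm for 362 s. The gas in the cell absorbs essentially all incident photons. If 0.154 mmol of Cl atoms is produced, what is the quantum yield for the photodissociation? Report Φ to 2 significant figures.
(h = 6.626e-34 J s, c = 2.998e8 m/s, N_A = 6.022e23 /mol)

Product: 0.154 mmol = 1.54e-4 mol.
Photon energy at 326 nm: hc/λ = (6.626e-34)(2.998e8)/(326e-9) = 6.093e-19 J.
Energy delivered: (190 mW)(362 s) = 68.78 J.
Photons incident: 68.78 / 6.093e-19 = 1.129e20, i.e. 1.129e20/6.022e23 = 1.875e-4 mol.
Φ = 1.54e-4 mol / 1.875e-4 mol photons = 0.82.

Φ = 0.82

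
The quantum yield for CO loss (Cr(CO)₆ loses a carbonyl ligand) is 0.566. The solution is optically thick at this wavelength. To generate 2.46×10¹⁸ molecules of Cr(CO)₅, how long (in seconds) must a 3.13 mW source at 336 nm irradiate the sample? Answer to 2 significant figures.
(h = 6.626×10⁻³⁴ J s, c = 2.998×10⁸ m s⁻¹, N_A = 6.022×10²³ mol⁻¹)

Product: 2.46×10¹⁸ / 6.022×10²³ = 4.085×10⁻⁶ mol.
Photons that must be absorbed: 4.085×10⁻⁶ / 0.566 = 7.217×10⁻⁶ mol.
Photon energy: hc/λ = 5.912×10⁻¹⁹ J; per mole, 3.560×10⁵ J mol⁻¹.
Energy required: 7.217×10⁻⁶ × 3.560×10⁵ = 2.569 J.
Time: 2.569 J / 0.00313 W = 820 s.

t ≈ 820 s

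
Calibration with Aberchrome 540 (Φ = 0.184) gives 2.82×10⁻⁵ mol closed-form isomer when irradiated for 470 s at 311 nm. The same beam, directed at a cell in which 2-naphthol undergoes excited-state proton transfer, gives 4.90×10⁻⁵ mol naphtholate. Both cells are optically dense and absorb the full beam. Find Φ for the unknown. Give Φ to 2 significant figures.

Photons absorbed by the actinometer: 2.82×10⁻⁵ / 0.184 = 1.533×10⁻⁴ mol.
Φ(unknown) = 4.90×10⁻⁵ / 1.533×10⁻⁴ = 0.32.

Φ = 0.32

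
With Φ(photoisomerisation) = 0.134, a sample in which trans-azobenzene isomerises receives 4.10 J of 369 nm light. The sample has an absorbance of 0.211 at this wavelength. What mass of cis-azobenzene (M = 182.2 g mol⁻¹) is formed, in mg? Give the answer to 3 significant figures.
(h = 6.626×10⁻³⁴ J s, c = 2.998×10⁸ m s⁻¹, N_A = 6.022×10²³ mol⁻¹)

Photon energy at 369 nm: hc/λ = (6.626×10⁻³⁴)(2.998×10⁸)/(369×10⁻⁹) = 5.383×10⁻¹⁹ J.
Photons incident: 4.10 / 5.383×10⁻¹⁹ = 7.617×10¹⁸, i.e. 7.617×10¹⁸/6.022×10²³ = 1.265×10⁻⁵ mol.
Fraction absorbed: 1 − 10^(−0.211) = 0.3848.
Photons absorbed: 0.3848 × 1.265×10⁻⁵ = 4.868×10⁻⁶ mol.
Product: Φ × n_abs = 0.134 × 4.868×10⁻⁶ = 6.523×10⁻⁷ mol.
Mass: 6.523×10⁻⁷ × 182.2 = 1.188×10⁻⁴ g = 0.119 mg.

0.119 mg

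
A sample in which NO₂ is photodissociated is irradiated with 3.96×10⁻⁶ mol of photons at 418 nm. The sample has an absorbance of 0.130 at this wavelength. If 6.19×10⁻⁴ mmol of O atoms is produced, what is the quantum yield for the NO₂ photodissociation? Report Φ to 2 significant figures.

Φ = 0.60

Product: 6.19×10⁻⁴ mmol = 6.19×10⁻⁷ mol.
Fraction absorbed: 1 − 10^(−0.130) = 0.2587.
Photons absorbed: 0.2587 × 3.96×10⁻⁶ = 1.024×10⁻⁶ mol.
Φ = 6.19×10⁻⁷ mol / 1.024×10⁻⁶ mol photons = 0.60.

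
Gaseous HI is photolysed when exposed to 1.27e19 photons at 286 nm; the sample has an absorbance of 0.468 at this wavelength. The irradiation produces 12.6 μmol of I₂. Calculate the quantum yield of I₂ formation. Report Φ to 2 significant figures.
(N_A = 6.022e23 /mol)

Product: 12.6 μmol = 1.26e-5 mol.
Moles of photons: 1.27e19 / 6.022e23 = 2.109e-5 mol.
Fraction absorbed: 1 − 10^(−0.468) = 0.6596.
Photons absorbed: 0.6596 × 2.109e-5 = 1.391e-5 mol.
Φ = 1.26e-5 mol / 1.391e-5 mol photons = 0.91.

Φ = 0.91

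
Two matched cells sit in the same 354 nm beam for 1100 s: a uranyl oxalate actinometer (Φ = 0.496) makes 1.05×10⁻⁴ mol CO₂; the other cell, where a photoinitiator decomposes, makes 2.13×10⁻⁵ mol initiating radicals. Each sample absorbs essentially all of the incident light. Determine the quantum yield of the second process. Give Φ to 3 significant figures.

Photons absorbed by the actinometer: 1.05×10⁻⁴ / 0.496 = 2.117×10⁻⁴ mol.
Φ(unknown) = 2.13×10⁻⁵ / 2.117×10⁻⁴ = 0.101.

Φ = 0.101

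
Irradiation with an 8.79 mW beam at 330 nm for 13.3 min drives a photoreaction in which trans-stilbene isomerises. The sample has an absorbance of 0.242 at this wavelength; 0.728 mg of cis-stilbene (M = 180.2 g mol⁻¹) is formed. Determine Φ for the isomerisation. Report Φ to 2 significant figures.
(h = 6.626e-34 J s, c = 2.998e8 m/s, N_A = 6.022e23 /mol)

Φ = 0.49

Product: 0.728 mg / 180.2 g mol⁻¹ = 4.040e-6 mol.
Photon energy at 330 nm: hc/λ = (6.626e-34)(2.998e8)/(330e-9) = 6.020e-19 J.
Energy delivered: (8.79 mW)(798 s) = 7.014 J.
Photons incident: 7.014 / 6.020e-19 = 1.165e19, i.e. 1.165e19/6.022e23 = 1.935e-5 mol.
Fraction absorbed: 1 − 10^(−0.242) = 0.4272.
Photons absorbed: 0.4272 × 1.935e-5 = 8.266e-6 mol.
Φ = 4.040e-6 mol / 8.266e-6 mol photons = 0.49.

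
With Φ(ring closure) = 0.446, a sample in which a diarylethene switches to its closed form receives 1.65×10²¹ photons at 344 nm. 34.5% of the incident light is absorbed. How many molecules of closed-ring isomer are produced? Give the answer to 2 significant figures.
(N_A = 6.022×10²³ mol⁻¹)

Moles of photons: 1.65×10²¹ / 6.022×10²³ = 0.002740 mol.
Photons absorbed: 0.345 × 0.002740 = 9.453×10⁻⁴ mol.
Product: Φ × n_abs = 0.446 × 9.453×10⁻⁴ = 4.216×10⁻⁴ mol.
As a count: 4.216×10⁻⁴ × 6.022×10²³ = 2.5×10²⁰.

2.5×10²⁰ molecules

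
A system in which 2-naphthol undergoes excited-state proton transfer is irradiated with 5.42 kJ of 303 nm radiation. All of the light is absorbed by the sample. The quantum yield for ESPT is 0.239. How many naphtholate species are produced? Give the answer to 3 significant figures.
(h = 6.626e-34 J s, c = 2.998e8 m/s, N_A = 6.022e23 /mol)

1.98e21 species

Photon energy at 303 nm: hc/λ = (6.626e-34)(2.998e8)/(303e-9) = 6.556e-19 J.
Incident energy: 5.42 kJ = 5420 J.
Photons incident: 5420 / 6.556e-19 = 8.267e21, i.e. 8.267e21/6.022e23 = 0.01373 mol.
Product: Φ × n_abs = 0.239 × 0.01373 = 0.003281 mol.
As a count: 0.003281 × 6.022e23 = 1.98e21.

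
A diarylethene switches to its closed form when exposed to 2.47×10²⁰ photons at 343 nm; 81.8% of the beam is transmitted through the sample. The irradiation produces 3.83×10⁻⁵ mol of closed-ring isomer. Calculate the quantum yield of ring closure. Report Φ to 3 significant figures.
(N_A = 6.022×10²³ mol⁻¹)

Φ = 0.513

Moles of photons: 2.47×10²⁰ / 6.022×10²³ = 4.102×10⁻⁴ mol.
Fraction absorbed: 1 − 81.8/100 = 0.1820.
Photons absorbed: 0.1820 × 4.102×10⁻⁴ = 7.466×10⁻⁵ mol.
Φ = 3.83×10⁻⁵ mol / 7.466×10⁻⁵ mol photons = 0.513.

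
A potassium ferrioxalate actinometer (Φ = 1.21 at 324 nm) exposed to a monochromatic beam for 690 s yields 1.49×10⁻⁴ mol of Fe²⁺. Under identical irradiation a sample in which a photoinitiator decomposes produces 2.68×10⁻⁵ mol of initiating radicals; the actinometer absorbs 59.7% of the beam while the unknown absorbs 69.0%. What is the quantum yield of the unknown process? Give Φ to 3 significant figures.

Φ = 0.188

Photons absorbed by the actinometer: 1.49×10⁻⁴ / 1.21 = 1.231×10⁻⁴ mol.
Incident flux: 1.231×10⁻⁴ / 0.597 = 2.062×10⁻⁴ einstein.
Absorbed by unknown: 0.690 × 2.062×10⁻⁴ = 1.423×10⁻⁴ mol.
Φ(unknown) = 2.68×10⁻⁵ / 1.423×10⁻⁴ = 0.188.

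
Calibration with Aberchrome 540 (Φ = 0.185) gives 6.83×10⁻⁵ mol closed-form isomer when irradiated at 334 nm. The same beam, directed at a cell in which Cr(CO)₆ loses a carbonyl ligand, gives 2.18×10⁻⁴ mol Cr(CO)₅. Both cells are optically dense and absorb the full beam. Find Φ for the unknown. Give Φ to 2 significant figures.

Φ = 0.59

Photons absorbed by the actinometer: 6.83×10⁻⁵ / 0.185 = 3.692×10⁻⁴ mol.
Φ(unknown) = 2.18×10⁻⁴ / 3.692×10⁻⁴ = 0.59.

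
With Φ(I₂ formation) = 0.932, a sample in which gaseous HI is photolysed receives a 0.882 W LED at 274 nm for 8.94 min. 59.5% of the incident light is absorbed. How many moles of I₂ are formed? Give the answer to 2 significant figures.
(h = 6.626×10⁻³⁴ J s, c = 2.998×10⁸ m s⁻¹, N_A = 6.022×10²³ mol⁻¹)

Photon energy at 274 nm: hc/λ = (6.626×10⁻³⁴)(2.998×10⁸)/(274×10⁻⁹) = 7.250×10⁻¹⁹ J.
Energy delivered: (0.882 W)(536.4 s) = 473.1 J.
Photons incident: 473.1 / 7.250×10⁻¹⁹ = 6.526×10²⁰, i.e. 6.526×10²⁰/6.022×10²³ = 0.001084 mol.
Photons absorbed: 0.595 × 0.001084 = 6.450×10⁻⁴ mol.
Product: Φ × n_abs = 0.932 × 6.450×10⁻⁴ = 6.011×10⁻⁴ mol.

6.0×10⁻⁴ mol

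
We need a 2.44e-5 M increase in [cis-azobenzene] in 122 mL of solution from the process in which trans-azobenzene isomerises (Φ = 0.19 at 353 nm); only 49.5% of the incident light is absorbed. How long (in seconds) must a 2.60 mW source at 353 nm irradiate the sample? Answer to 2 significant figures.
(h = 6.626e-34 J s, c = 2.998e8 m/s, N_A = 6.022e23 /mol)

Product: (2.44e-5 M)(0.122 L) = 2.977e-6 mol.
Photons that must be absorbed: 2.977e-6 / 0.19 = 1.567e-5 mol.
Incident photons needed: 1.567e-5 / 0.495 = 3.166e-5 mol.
Photon energy: hc/λ = 5.627e-19 J; per mole, 3.389e5 J mol⁻¹.
Energy required: 3.166e-5 × 3.389e5 = 10.73 J.
Time: 10.73 J / 0.0026 W = 4100 s.

t ≈ 4100 s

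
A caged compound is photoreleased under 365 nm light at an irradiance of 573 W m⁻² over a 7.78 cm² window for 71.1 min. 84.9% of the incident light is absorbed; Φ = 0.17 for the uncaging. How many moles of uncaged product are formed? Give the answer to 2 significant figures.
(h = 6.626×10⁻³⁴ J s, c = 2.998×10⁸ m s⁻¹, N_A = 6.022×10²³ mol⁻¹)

8.4×10⁻⁴ mol

Photon energy at 365 nm: hc/λ = (6.626×10⁻³⁴)(2.998×10⁸)/(365×10⁻⁹) = 5.442×10⁻¹⁹ J.
Energy delivered: (573 W m⁻²)(7.78×10⁻⁴ m²)(4266 s) = 1902 J.
Photons incident: 1902 / 5.442×10⁻¹⁹ = 3.495×10²¹, i.e. 3.495×10²¹/6.022×10²³ = 0.005804 mol.
Photons absorbed: 0.849 × 0.005804 = 0.004928 mol.
Product: Φ × n_abs = 0.17 × 0.004928 = 8.378×10⁻⁴ mol.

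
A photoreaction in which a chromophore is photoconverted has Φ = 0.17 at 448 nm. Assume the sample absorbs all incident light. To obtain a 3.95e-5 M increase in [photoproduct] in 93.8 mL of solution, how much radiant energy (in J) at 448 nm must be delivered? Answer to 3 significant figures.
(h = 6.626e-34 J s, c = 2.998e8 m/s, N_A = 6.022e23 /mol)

Product: (3.95e-5 M)(0.0938 L) = 3.705e-6 mol.
Photons that must be absorbed: 3.705e-6 / 0.17 = 2.179e-5 mol.
Photon energy: hc/λ = 4.434e-19 J; per mole, 2.670e5 J mol⁻¹.
Energy required: 2.179e-5 × 2.670e5 = 5.82 J.

5.82 J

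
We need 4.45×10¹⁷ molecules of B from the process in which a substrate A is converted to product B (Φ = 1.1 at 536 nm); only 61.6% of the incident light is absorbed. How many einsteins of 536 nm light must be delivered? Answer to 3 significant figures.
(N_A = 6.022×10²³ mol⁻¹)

1.09×10⁻⁶ einstein

Product: 4.45×10¹⁷ / 6.022×10²³ = 7.390×10⁻⁷ mol.
Photons that must be absorbed: 7.390×10⁻⁷ / 1.1 = 6.718×10⁻⁷ mol.
Incident photons needed: 6.718×10⁻⁷ / 0.616 = 1.091×10⁻⁶ mol.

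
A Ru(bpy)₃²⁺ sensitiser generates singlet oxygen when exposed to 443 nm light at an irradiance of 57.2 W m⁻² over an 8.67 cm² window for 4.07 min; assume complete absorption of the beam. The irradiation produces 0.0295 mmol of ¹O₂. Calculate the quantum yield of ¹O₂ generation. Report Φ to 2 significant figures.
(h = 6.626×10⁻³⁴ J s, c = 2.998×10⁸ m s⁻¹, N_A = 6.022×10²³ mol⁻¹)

Product: 0.0295 mmol = 2.95×10⁻⁵ mol.
Photon energy at 443 nm: hc/λ = (6.626×10⁻³⁴)(2.998×10⁸)/(443×10⁻⁹) = 4.484×10⁻¹⁹ J.
Energy delivered: (57.2 W m⁻²)(8.67×10⁻⁴ m²)(244.2 s) = 12.11 J.
Photons incident: 12.11 / 4.484×10⁻¹⁹ = 2.701×10¹⁹, i.e. 2.701×10¹⁹/6.022×10²³ = 4.485×10⁻⁵ mol.
Φ = 2.95×10⁻⁵ mol / 4.485×10⁻⁵ mol photons = 0.66.

Φ = 0.66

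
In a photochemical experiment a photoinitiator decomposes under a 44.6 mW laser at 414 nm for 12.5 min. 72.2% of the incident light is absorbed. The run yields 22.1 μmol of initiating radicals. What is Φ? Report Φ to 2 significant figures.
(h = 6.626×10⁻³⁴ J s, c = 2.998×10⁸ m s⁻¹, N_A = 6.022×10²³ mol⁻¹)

Φ = 0.26

Product: 22.1 μmol = 2.21×10⁻⁵ mol.
Photon energy at 414 nm: hc/λ = (6.626×10⁻³⁴)(2.998×10⁸)/(414×10⁻⁹) = 4.798×10⁻¹⁹ J.
Energy delivered: (44.6 mW)(750 s) = 33.45 J.
Photons incident: 33.45 / 4.798×10⁻¹⁹ = 6.972×10¹⁹, i.e. 6.972×10¹⁹/6.022×10²³ = 1.158×10⁻⁴ mol.
Photons absorbed: 0.722 × 1.158×10⁻⁴ = 8.361×10⁻⁵ mol.
Φ = 2.21×10⁻⁵ mol / 8.361×10⁻⁵ mol photons = 0.26.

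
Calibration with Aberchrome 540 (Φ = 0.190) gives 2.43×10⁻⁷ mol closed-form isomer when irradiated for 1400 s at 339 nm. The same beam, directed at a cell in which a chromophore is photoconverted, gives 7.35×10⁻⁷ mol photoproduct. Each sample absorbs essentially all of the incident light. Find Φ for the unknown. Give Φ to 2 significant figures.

Photons absorbed by the actinometer: 2.43×10⁻⁷ / 0.190 = 1.279×10⁻⁶ mol.
Φ(unknown) = 7.35×10⁻⁷ / 1.279×10⁻⁶ = 0.57.

Φ = 0.57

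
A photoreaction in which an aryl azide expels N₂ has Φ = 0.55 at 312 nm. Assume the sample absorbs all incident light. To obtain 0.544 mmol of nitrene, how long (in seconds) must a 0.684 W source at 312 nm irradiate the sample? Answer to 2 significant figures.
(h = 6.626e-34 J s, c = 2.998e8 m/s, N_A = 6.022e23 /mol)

Product: 0.544 mmol = 5.44e-4 mol.
Photons that must be absorbed: 5.44e-4 / 0.55 = 9.891e-4 mol.
Photon energy: hc/λ = 6.367e-19 J; per mole, 3.834e5 J mol⁻¹.
Energy required: 9.891e-4 × 3.834e5 = 379.2 J.
Time: 379.2 J / 0.684 W = 550 s.

t ≈ 550 s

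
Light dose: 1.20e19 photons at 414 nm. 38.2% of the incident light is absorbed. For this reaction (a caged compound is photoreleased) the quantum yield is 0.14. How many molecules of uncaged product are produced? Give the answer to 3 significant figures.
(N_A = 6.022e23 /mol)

6.42e17 molecules

Moles of photons: 1.20e19 / 6.022e23 = 1.993e-5 mol.
Photons absorbed: 0.382 × 1.993e-5 = 7.613e-6 mol.
Product: Φ × n_abs = 0.14 × 7.613e-6 = 1.066e-6 mol.
As a count: 1.066e-6 × 6.022e23 = 6.42e17.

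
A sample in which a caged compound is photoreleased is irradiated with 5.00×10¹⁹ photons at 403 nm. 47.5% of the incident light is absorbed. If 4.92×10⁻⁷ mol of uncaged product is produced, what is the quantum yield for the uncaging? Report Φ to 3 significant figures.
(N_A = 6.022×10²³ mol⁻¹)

Moles of photons: 5.00×10¹⁹ / 6.022×10²³ = 8.303×10⁻⁵ mol.
Photons absorbed: 0.475 × 8.303×10⁻⁵ = 3.944×10⁻⁵ mol.
Φ = 4.92×10⁻⁷ mol / 3.944×10⁻⁵ mol photons = 0.0125.

Φ = 0.0125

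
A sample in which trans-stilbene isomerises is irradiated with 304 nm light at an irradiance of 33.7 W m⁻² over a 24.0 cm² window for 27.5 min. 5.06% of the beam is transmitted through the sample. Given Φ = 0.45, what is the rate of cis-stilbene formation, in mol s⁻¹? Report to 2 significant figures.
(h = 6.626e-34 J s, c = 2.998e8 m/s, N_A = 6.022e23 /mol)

8.8e-8 mol s⁻¹

Photon energy at 304 nm: hc/λ = (6.626e-34)(2.998e8)/(304e-9) = 6.534e-19 J.
Energy delivered: (33.7 W m⁻²)(24.0e-4 m²)(1650 s) = 133.5 J.
Photons incident: 133.5 / 6.534e-19 = 2.043e20, i.e. 2.043e20/6.022e23 = 3.393e-4 mol.
Fraction absorbed: 1 − 5.06/100 = 0.9494.
Photons absorbed: 0.9494 × 3.393e-4 = 3.221e-4 mol.
Product formed: 0.45 × 3.221e-4 = 1.449e-4 mol.
Rate: 1.449e-4 / 1650 s = 8.8e-8 mol s⁻¹.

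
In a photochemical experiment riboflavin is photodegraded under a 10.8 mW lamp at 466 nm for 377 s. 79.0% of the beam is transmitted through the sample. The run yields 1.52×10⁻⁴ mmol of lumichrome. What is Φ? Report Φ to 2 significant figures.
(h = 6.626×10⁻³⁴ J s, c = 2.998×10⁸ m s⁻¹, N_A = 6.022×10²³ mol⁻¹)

Φ = 0.046

Product: 1.52×10⁻⁴ mmol = 1.52×10⁻⁷ mol.
Photon energy at 466 nm: hc/λ = (6.626×10⁻³⁴)(2.998×10⁸)/(466×10⁻⁹) = 4.263×10⁻¹⁹ J.
Energy delivered: (10.8 mW)(377 s) = 4.072 J.
Photons incident: 4.072 / 4.263×10⁻¹⁹ = 9.552×10¹⁸, i.e. 9.552×10¹⁸/6.022×10²³ = 1.586×10⁻⁵ mol.
Fraction absorbed: 1 − 79.0/100 = 0.2100.
Photons absorbed: 0.2100 × 1.586×10⁻⁵ = 3.331×10⁻⁶ mol.
Φ = 1.52×10⁻⁷ mol / 3.331×10⁻⁶ mol photons = 0.046.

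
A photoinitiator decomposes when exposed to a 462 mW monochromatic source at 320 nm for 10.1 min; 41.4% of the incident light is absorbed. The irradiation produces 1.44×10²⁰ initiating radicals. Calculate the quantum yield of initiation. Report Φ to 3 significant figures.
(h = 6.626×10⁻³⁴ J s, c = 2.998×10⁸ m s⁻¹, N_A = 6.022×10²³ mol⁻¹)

Φ = 0.771

Product: 1.44×10²⁰ / 6.022×10²³ = 2.391×10⁻⁴ mol.
Photon energy at 320 nm: hc/λ = (6.626×10⁻³⁴)(2.998×10⁸)/(320×10⁻⁹) = 6.208×10⁻¹⁹ J.
Energy delivered: (462 mW)(606 s) = 280.0 J.
Photons incident: 280.0 / 6.208×10⁻¹⁹ = 4.510×10²⁰, i.e. 4.510×10²⁰/6.022×10²³ = 7.489×10⁻⁴ mol.
Photons absorbed: 0.414 × 7.489×10⁻⁴ = 3.100×10⁻⁴ mol.
Φ = 2.391×10⁻⁴ mol / 3.100×10⁻⁴ mol photons = 0.771.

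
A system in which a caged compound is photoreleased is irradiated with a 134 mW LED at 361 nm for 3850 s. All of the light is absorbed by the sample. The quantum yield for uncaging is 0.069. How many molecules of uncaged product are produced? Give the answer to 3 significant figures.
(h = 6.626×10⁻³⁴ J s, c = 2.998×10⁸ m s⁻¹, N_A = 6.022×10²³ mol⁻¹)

Photon energy at 361 nm: hc/λ = (6.626×10⁻³⁴)(2.998×10⁸)/(361×10⁻⁹) = 5.503×10⁻¹⁹ J.
Energy delivered: (134 mW)(3850 s) = 515.9 J.
Photons incident: 515.9 / 5.503×10⁻¹⁹ = 9.375×10²⁰, i.e. 9.375×10²⁰/6.022×10²³ = 0.001557 mol.
Product: Φ × n_abs = 0.069 × 0.001557 = 1.074×10⁻⁴ mol.
As a count: 1.074×10⁻⁴ × 6.022×10²³ = 6.47×10¹⁹.

6.47×10¹⁹ molecules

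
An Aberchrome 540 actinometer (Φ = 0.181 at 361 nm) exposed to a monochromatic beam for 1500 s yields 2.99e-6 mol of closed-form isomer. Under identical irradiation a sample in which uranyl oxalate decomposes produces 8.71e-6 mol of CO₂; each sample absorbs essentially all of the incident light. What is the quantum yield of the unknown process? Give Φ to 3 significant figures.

Photons absorbed by the actinometer: 2.99e-6 / 0.181 = 1.652e-5 mol.
Φ(unknown) = 8.71e-6 / 1.652e-5 = 0.527.

Φ = 0.527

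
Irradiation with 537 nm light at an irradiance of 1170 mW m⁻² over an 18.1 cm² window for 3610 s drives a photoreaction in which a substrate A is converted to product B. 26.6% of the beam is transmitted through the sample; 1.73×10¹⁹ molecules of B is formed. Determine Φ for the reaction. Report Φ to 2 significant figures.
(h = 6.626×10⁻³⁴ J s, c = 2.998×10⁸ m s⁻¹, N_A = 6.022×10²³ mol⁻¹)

Product: 1.73×10¹⁹ / 6.022×10²³ = 2.873×10⁻⁵ mol.
Photon energy at 537 nm: hc/λ = (6.626×10⁻³⁴)(2.998×10⁸)/(537×10⁻⁹) = 3.699×10⁻¹⁹ J.
Energy delivered: (1170 mW m⁻²)(18.1×10⁻⁴ m²)(3610 s) = 7.645 J.
Photons incident: 7.645 / 3.699×10⁻¹⁹ = 2.067×10¹⁹, i.e. 2.067×10¹⁹/6.022×10²³ = 3.432×10⁻⁵ mol.
Fraction absorbed: 1 − 26.6/100 = 0.7340.
Photons absorbed: 0.7340 × 3.432×10⁻⁵ = 2.519×10⁻⁵ mol.
Φ = 2.873×10⁻⁵ mol / 2.519×10⁻⁵ mol photons = 1.1.

Φ = 1.1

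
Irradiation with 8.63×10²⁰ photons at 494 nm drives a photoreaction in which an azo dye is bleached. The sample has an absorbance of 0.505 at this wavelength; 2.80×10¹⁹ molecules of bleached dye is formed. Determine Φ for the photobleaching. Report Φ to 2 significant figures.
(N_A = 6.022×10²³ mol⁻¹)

Product: 2.80×10¹⁹ / 6.022×10²³ = 4.650×10⁻⁵ mol.
Moles of photons: 8.63×10²⁰ / 6.022×10²³ = 0.001433 mol.
Fraction absorbed: 1 − 10^(−0.505) = 0.6874.
Photons absorbed: 0.6874 × 0.001433 = 9.850×10⁻⁴ mol.
Φ = 4.650×10⁻⁵ mol / 9.850×10⁻⁴ mol photons = 0.047.

Φ = 0.047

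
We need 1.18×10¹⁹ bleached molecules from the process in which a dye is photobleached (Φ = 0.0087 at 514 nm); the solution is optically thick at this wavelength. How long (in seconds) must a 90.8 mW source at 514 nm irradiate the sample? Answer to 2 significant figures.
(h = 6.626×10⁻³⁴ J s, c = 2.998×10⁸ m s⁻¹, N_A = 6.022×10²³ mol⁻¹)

t ≈ 5800 s

Product: 1.18×10¹⁹ / 6.022×10²³ = 1.959×10⁻⁵ mol.
Photons that must be absorbed: 1.959×10⁻⁵ / 0.0087 = 0.002252 mol.
Photon energy: hc/λ = 3.865×10⁻¹⁹ J; per mole, 2.328×10⁵ J mol⁻¹.
Energy required: 0.002252 × 2.328×10⁵ = 524.3 J.
Time: 524.3 J / 0.0908 W = 5800 s.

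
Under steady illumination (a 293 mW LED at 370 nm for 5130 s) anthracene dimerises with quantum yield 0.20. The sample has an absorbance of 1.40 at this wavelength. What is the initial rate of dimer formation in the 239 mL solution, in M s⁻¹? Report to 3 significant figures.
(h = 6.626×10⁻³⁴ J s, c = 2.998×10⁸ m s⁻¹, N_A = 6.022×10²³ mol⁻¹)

7.28×10⁻⁷ M s⁻¹

Photon energy at 370 nm: hc/λ = (6.626×10⁻³⁴)(2.998×10⁸)/(370×10⁻⁹) = 5.369×10⁻¹⁹ J.
Energy delivered: (293 mW)(5130 s) = 1503 J.
Photons incident: 1503 / 5.369×10⁻¹⁹ = 2.799×10²¹, i.e. 2.799×10²¹/6.022×10²³ = 0.004648 mol.
Fraction absorbed: 1 − 10^(−1.40) = 0.9602.
Photons absorbed: 0.9602 × 0.004648 = 0.004463 mol.
Product formed: 0.20 × 0.004463 = 8.926×10⁻⁴ mol.
Rate: 8.926×10⁻⁴ mol / (5130 s × 0.239 L) = 7.28×10⁻⁷ M s⁻¹.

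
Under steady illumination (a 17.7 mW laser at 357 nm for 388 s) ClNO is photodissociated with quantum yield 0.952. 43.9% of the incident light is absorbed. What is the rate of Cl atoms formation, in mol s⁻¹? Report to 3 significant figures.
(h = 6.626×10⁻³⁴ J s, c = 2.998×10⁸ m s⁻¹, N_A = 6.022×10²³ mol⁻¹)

Photon energy at 357 nm: hc/λ = (6.626×10⁻³⁴)(2.998×10⁸)/(357×10⁻⁹) = 5.564×10⁻¹⁹ J.
Energy delivered: (17.7 mW)(388 s) = 6.868 J.
Photons incident: 6.868 / 5.564×10⁻¹⁹ = 1.234×10¹⁹, i.e. 1.234×10¹⁹/6.022×10²³ = 2.049×10⁻⁵ mol.
Photons absorbed: 0.439 × 2.049×10⁻⁵ = 8.995×10⁻⁶ mol.
Product formed: 0.952 × 8.995×10⁻⁶ = 8.563×10⁻⁶ mol.
Rate: 8.563×10⁻⁶ / 388 s = 2.21×10⁻⁸ mol s⁻¹.

2.21×10⁻⁸ mol s⁻¹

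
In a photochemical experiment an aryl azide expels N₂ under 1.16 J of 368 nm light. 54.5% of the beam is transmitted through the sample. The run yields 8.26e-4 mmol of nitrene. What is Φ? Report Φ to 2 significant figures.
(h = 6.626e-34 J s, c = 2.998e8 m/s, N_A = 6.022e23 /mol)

Product: 8.26e-4 mmol = 8.26e-7 mol.
Photon energy at 368 nm: hc/λ = (6.626e-34)(2.998e8)/(368e-9) = 5.398e-19 J.
Photons incident: 1.16 / 5.398e-19 = 2.149e18, i.e. 2.149e18/6.022e23 = 3.569e-6 mol.
Fraction absorbed: 1 − 54.5/100 = 0.4550.
Photons absorbed: 0.4550 × 3.569e-6 = 1.624e-6 mol.
Φ = 8.26e-7 mol / 1.624e-6 mol photons = 0.51.

Φ = 0.51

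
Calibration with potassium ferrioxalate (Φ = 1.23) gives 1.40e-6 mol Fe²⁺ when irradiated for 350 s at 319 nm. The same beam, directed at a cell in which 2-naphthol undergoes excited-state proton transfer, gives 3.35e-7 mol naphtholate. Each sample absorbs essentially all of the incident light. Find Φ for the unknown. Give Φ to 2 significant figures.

Photons absorbed by the actinometer: 1.40e-6 / 1.23 = 1.138e-6 mol.
Φ(unknown) = 3.35e-7 / 1.138e-6 = 0.29.

Φ = 0.29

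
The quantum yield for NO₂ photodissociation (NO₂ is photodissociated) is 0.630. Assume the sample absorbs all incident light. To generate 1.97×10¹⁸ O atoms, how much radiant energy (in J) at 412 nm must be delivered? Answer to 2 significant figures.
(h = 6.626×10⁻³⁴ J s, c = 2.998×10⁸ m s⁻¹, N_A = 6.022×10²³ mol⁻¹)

1.5 J

Product: 1.97×10¹⁸ / 6.022×10²³ = 3.271×10⁻⁶ mol.
Photons that must be absorbed: 3.271×10⁻⁶ / 0.630 = 5.192×10⁻⁶ mol.
Photon energy: hc/λ = 4.822×10⁻¹⁹ J; per mole, 2.904×10⁵ J mol⁻¹.
Energy required: 5.192×10⁻⁶ × 2.904×10⁵ = 1.5 J.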